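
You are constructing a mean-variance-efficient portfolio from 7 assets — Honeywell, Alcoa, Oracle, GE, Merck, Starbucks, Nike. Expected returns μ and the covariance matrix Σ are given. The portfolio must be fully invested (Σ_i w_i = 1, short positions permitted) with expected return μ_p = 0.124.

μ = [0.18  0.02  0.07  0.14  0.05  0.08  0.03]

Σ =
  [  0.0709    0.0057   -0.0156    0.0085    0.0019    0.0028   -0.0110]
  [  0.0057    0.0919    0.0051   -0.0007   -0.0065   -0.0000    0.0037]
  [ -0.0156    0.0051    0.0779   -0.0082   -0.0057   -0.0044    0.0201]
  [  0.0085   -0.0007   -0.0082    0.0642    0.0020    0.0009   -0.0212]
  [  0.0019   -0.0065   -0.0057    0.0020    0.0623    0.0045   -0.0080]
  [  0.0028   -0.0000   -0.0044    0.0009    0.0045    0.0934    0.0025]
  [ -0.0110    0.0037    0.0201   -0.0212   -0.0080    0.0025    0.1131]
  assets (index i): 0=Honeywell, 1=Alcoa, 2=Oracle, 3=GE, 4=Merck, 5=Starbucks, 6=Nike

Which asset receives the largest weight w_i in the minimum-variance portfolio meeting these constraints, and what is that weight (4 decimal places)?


g=Σ⁻¹μ = [2.6775  0.0107  1.5917  2.2244  0.8306  0.7710  0.7011]
h=Σ⁻¹𝟙 = [15.5443  9.9866  16.1258  18.8719  18.3066  9.6211  11.7807]
a=μᵀg=1.029249  b=𝟙ᵀg=8.807017  c=𝟙ᵀh=100.236992  D=ac−b²=25.605245
λ₁=(c·0.124−b)/D = (100.236992·0.124−8.807017)/25.605245 = 0.141470
λ₂=(a−b·0.124)/D = (1.029249−8.807017·0.124)/25.605245 = -0.002453
w* = 0.141470·g + -0.002453·h:
  w_0 = 0.141470·2.6775 + -0.002453·15.5443 = 0.3407  (Honeywell)
  w_1 = 0.141470·0.0107 + -0.002453·9.9866 = -0.0230  (Alcoa)
  w_2 = 0.141470·1.5917 + -0.002453·16.1258 = 0.1856  (Oracle)
  w_3 = 0.141470·2.2244 + -0.002453·18.8719 = 0.2684  (GE)
  w_4 = 0.141470·0.8306 + -0.002453·18.3066 = 0.0726  (Merck)
  w_5 = 0.141470·0.7710 + -0.002453·9.6211 = 0.0855  (Starbucks)
  w_6 = 0.141470·0.7011 + -0.002453·11.7807 = 0.0703  (Nike)
Σw_i=1.0000  μᵀw=0.1240
σ²=wᵀΣw=λ₁·μ_p+λ₂ = 0.141470·0.124 + -0.002453 = 0.015089 ≈ 0.0151

Honeywell (0.3407)


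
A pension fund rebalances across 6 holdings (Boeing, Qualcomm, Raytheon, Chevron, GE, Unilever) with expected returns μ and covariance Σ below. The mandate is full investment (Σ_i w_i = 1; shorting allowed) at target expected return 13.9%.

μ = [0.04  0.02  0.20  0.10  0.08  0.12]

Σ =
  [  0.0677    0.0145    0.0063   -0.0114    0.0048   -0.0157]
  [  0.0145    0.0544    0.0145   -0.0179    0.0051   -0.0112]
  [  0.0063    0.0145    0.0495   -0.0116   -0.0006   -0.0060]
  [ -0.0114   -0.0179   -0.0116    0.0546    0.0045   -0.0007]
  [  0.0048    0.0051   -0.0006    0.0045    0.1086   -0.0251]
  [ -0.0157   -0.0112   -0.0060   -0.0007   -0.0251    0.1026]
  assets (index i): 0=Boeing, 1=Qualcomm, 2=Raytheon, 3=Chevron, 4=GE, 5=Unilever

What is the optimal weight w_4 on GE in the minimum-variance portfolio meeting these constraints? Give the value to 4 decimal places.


p=Σ⁻¹μ = [0.9952  0.1066  4.8365  3.0415  1.0247  1.8878]
q=Σ⁻¹𝟙 = [17.2755  21.7358  21.7928  33.0516  10.5287  18.8385]
a=μᵀp=1.621905  b=𝟙ᵀp=11.892357  c=𝟙ᵀq=123.222794  D=ac−b²=58.427484
λ₁=(c·0.139−b)/D = (123.222794·0.139−11.892357)/58.427484 = 0.089609
λ₂=(a−b·0.139)/D = (1.621905−11.892357·0.139)/58.427484 = -0.000533
w* = 0.089609·p + -0.000533·q:
  w_0 = 0.089609·0.9952 + -0.000533·17.2755 = 0.0800  (Boeing)
  w_1 = 0.089609·0.1066 + -0.000533·21.7358 = -0.0020  (Qualcomm)
  w_2 = 0.089609·4.8365 + -0.000533·21.7928 = 0.4218  (Raytheon)
  w_3 = 0.089609·3.0415 + -0.000533·33.0516 = 0.2549  (Chevron)
  w_4 = 0.089609·1.0247 + -0.000533·10.5287 = 0.0862  (GE)
  w_5 = 0.089609·1.8878 + -0.000533·18.8385 = 0.1591  (Unilever)
Σw_i=1.0000  μᵀw=0.1390
σ²=wᵀΣw=λ₁·μ_p+λ₂ = 0.089609·0.139 + -0.000533 = 0.011923 ≈ 0.0119

0.0862


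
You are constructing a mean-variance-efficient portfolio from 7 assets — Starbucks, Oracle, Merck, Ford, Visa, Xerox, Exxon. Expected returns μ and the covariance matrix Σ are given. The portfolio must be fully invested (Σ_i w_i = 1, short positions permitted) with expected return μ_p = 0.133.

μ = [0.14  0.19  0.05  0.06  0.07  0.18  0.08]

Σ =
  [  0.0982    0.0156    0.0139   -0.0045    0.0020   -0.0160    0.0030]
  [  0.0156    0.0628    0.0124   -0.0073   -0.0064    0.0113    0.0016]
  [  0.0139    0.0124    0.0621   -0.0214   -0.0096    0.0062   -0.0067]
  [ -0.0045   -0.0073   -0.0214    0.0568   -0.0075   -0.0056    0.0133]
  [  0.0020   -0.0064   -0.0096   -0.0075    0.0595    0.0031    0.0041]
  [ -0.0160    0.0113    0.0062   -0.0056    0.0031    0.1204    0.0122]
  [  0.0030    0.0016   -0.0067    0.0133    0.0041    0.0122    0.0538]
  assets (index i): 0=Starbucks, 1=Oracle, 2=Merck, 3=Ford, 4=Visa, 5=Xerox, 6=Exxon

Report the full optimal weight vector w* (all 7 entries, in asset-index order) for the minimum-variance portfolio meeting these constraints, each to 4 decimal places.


u=Σ⁻¹μ = [1.1258  2.7301  0.9157  2.0851  1.7381  1.3423  0.5048]
v=Σ⁻¹𝟙 = [5.7043  14.0349  27.4069  31.8086  25.5429  6.1372  10.0632]
a=μᵀu=1.250889  b=𝟙ᵀu=10.441860  c=𝟙ᵀv=120.698060  D=ac−b²=41.947431
λ₁=(c·0.133−b)/D = (120.698060·0.133−10.441860)/41.947431 = 0.133762
λ₂=(a−b·0.133)/D = (1.250889−10.441860·0.133)/41.947431 = -0.003287
w* = 0.133762·u + -0.003287·v:
  w_0 = 0.133762·1.1258 + -0.003287·5.7043 = 0.1318  (Starbucks)
  w_1 = 0.133762·2.7301 + -0.003287·14.0349 = 0.3191  (Oracle)
  w_2 = 0.133762·0.9157 + -0.003287·27.4069 = 0.0324  (Merck)
  w_3 = 0.133762·2.0851 + -0.003287·31.8086 = 0.1743  (Ford)
  w_4 = 0.133762·1.7381 + -0.003287·25.5429 = 0.1485  (Visa)
  w_5 = 0.133762·1.3423 + -0.003287·6.1372 = 0.1594  (Xerox)
  w_6 = 0.133762·0.5048 + -0.003287·10.0632 = 0.0344  (Exxon)
Σw_i=1.0000  μᵀw=0.1330
σ²=wᵀΣw=λ₁·μ_p+λ₂ = 0.133762·0.133 + -0.003287 = 0.014503 ≈ 0.0145

0.1318  0.3191  0.0324  0.1743  0.1485  0.1594  0.0344


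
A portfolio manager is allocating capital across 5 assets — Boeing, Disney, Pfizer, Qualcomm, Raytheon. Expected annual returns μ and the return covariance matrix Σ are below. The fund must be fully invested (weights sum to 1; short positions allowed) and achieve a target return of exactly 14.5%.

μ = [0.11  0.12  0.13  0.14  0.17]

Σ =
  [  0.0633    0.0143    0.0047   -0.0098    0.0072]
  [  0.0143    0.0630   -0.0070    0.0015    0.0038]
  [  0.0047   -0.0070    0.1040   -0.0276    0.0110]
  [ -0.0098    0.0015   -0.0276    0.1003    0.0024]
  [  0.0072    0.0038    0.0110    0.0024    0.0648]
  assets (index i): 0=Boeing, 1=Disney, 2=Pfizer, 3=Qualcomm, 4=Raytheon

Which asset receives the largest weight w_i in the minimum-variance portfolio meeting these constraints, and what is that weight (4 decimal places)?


Raytheon (0.3906)

x=Σ⁻¹μ = [1.3152  1.6140  1.5838  1.8871  2.0439]
y=Σ⁻¹𝟙 = [12.8432  13.3820  12.5982  14.2390  10.5544]
a=μᵀx=1.155911  b=𝟙ᵀx=8.444054  c=𝟙ᵀy=63.616715  D=ac−b²=2.233194
λ₁=(c·0.145−b)/D = (63.616715·0.145−8.444054)/2.233194 = 0.349441
λ₂=(a−b·0.145)/D = (1.155911−8.444054·0.145)/2.233194 = -0.030663
w* = 0.349441·x + -0.030663·y:
  w_0 = 0.349441·1.3152 + -0.030663·12.8432 = 0.0658  (Boeing)
  w_1 = 0.349441·1.6140 + -0.030663·13.3820 = 0.1537  (Disney)
  w_2 = 0.349441·1.5838 + -0.030663·12.5982 = 0.1672  (Pfizer)
  w_3 = 0.349441·1.8871 + -0.030663·14.2390 = 0.2228  (Qualcomm)
  w_4 = 0.349441·2.0439 + -0.030663·10.5544 = 0.3906  (Raytheon)
Σw_i=1.0000  μᵀw=0.1450
σ²=wᵀΣw=λ₁·μ_p+λ₂ = 0.349441·0.145 + -0.030663 = 0.020006 ≈ 0.0200


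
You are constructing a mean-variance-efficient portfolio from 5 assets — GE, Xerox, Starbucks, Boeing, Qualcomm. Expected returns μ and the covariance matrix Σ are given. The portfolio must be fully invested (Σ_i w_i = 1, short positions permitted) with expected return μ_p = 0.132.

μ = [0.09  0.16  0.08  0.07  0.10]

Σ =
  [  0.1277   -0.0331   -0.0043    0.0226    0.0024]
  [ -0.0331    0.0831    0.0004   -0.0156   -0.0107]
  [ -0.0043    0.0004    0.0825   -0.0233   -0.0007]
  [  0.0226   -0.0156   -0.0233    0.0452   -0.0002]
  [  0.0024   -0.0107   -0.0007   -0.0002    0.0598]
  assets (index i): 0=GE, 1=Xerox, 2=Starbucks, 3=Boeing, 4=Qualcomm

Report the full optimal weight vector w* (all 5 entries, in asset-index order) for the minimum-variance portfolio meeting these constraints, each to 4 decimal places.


x=Σ⁻¹μ = [0.9975  3.1925  1.9144  3.1485  2.2364]
y=Σ⁻¹𝟙 = [7.8060  25.1286  23.6526  39.1805  21.3133]
a=μᵀx=1.197761  b=𝟙ᵀx=11.489290  c=𝟙ᵀy=117.081004  D=ac−b²=8.231318
λ₁=(c·0.132−b)/D = (117.081004·0.132−11.489290)/8.231318 = 0.481746
λ₂=(a−b·0.132)/D = (1.197761−11.489290·0.132)/8.231318 = -0.038733
w* = 0.481746·x + -0.038733·y:
  w_0 = 0.481746·0.9975 + -0.038733·7.8060 = 0.1782  (GE)
  w_1 = 0.481746·3.1925 + -0.038733·25.1286 = 0.5647  (Xerox)
  w_2 = 0.481746·1.9144 + -0.038733·23.6526 = 0.0061  (Starbucks)
  w_3 = 0.481746·3.1485 + -0.038733·39.1805 = -0.0008  (Boeing)
  w_4 = 0.481746·2.2364 + -0.038733·21.3133 = 0.2518  (Qualcomm)
Σw_i=1.0000  μᵀw=0.1320
σ²=wᵀΣw=λ₁·μ_p+λ₂ = 0.481746·0.132 + -0.038733 = 0.024857 ≈ 0.0249

0.1782  0.5647  0.0061  -0.0008  0.2518


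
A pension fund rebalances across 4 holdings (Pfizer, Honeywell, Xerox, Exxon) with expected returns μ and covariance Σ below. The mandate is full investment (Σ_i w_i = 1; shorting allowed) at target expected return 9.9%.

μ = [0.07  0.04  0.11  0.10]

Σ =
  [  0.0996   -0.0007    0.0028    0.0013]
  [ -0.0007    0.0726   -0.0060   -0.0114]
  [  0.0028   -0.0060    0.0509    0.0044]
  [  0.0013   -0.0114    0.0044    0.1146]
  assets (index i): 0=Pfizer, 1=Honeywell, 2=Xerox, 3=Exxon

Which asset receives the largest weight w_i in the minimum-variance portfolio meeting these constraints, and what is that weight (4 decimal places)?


Xerox (0.6092)

g=Σ⁻¹μ = [0.6370  0.8716  2.1536  0.8694]
h=Σ⁻¹𝟙 = [9.4645  17.0410  20.3103  9.5340]
a=μᵀg=0.403298  b=𝟙ᵀg=4.531692  c=𝟙ᵀh=56.349827  D=ac−b²=2.189525
λ₁=(c·0.099−b)/D = (56.349827·0.099−4.531692)/2.189525 = 0.478159
λ₂=(a−b·0.099)/D = (0.403298−4.531692·0.099)/2.189525 = -0.020708
w* = 0.478159·g + -0.020708·h:
  w_0 = 0.478159·0.6370 + -0.020708·9.4645 = 0.1086  (Pfizer)
  w_1 = 0.478159·0.8716 + -0.020708·17.0410 = 0.0639  (Honeywell)
  w_2 = 0.478159·2.1536 + -0.020708·20.3103 = 0.6092  (Xerox)
  w_3 = 0.478159·0.8694 + -0.020708·9.5340 = 0.2183  (Exxon)
Σw_i=1.0000  μᵀw=0.0990
σ²=wᵀΣw=λ₁·μ_p+λ₂ = 0.478159·0.099 + -0.020708 = 0.026630 ≈ 0.0266


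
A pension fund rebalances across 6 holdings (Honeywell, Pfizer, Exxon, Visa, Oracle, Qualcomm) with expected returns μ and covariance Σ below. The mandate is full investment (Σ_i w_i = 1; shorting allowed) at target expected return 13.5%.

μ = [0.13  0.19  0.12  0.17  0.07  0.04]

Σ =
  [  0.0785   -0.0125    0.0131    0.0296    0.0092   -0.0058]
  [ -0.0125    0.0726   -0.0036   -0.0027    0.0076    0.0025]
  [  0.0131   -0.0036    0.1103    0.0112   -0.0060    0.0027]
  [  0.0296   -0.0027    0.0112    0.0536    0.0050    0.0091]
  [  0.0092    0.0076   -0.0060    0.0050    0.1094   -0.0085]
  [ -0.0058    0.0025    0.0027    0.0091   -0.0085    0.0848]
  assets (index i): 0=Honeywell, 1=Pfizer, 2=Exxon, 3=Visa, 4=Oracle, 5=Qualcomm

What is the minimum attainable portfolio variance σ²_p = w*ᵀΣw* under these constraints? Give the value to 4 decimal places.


p=Σ⁻¹μ = [1.0032  2.8868  0.8175  2.5326  0.2986  0.1873]
q=Σ⁻¹𝟙 = [10.2032  15.0072  7.5399  9.4746  8.1224  11.6052]
a=μᵀp=1.235946  b=𝟙ᵀp=7.726027  c=𝟙ᵀq=61.952497  D=ac−b²=16.878429
λ₁=(c·0.135−b)/D = (61.952497·0.135−7.726027)/16.878429 = 0.037774
λ₂=(a−b·0.135)/D = (1.235946−7.726027·0.135)/16.878429 = 0.011431
w* = 0.037774·p + 0.011431·q:
  w_0 = 0.037774·1.0032 + 0.011431·10.2032 = 0.1545  (Honeywell)
  w_1 = 0.037774·2.8868 + 0.011431·15.0072 = 0.2806  (Pfizer)
  w_2 = 0.037774·0.8175 + 0.011431·7.5399 = 0.1171  (Exxon)
  w_3 = 0.037774·2.5326 + 0.011431·9.4746 = 0.2040  (Visa)
  w_4 = 0.037774·0.2986 + 0.011431·8.1224 = 0.1041  (Oracle)
  w_5 = 0.037774·0.1873 + 0.011431·11.6052 = 0.1397  (Qualcomm)
Σw_i=1.0000  μᵀw=0.1350
σ²=wᵀΣw=λ₁·μ_p+λ₂ = 0.037774·0.135 + 0.011431 = 0.016530 ≈ 0.0165

0.0165


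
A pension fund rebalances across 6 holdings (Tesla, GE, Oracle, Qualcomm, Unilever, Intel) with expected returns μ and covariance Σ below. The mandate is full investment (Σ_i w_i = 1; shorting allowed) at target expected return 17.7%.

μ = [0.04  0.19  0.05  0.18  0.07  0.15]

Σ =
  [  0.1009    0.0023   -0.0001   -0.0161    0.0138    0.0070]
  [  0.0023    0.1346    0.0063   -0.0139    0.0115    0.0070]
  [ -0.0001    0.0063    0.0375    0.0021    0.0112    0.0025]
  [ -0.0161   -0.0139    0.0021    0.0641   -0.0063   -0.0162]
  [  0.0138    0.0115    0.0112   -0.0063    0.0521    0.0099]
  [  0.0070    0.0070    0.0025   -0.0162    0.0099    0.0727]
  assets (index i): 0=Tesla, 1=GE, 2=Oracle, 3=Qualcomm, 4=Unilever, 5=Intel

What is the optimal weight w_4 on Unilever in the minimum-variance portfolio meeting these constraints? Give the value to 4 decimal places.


x=Σ⁻¹μ = [0.7309  1.6009  0.4580  4.0570  0.6884  2.6333]
y=Σ⁻¹𝟙 = [11.1445  7.1156  20.0271  24.1690  10.3852  15.2797]
a=μᵀx=1.529743  b=𝟙ᵀx=10.168449  c=𝟙ᵀy=88.121221  D=ac−b²=31.405483
λ₁=(c·0.177−b)/D = (88.121221·0.177−10.168449)/31.405483 = 0.172868
λ₂=(a−b·0.177)/D = (1.529743−10.168449·0.177)/31.405483 = -0.008600
w* = 0.172868·x + -0.008600·y:
  w_0 = 0.172868·0.7309 + -0.008600·11.1445 = 0.0305  (Tesla)
  w_1 = 0.172868·1.6009 + -0.008600·7.1156 = 0.2155  (GE)
  w_2 = 0.172868·0.4580 + -0.008600·20.0271 = -0.0930  (Oracle)
  w_3 = 0.172868·4.0570 + -0.008600·24.1690 = 0.4935  (Qualcomm)
  w_4 = 0.172868·0.6884 + -0.008600·10.3852 = 0.0297  (Unilever)
  w_5 = 0.172868·2.6333 + -0.008600·15.2797 = 0.3238  (Intel)
Σw_i=1.0000  μᵀw=0.1770
σ²=wᵀΣw=λ₁·μ_p+λ₂ = 0.172868·0.177 + -0.008600 = 0.021998 ≈ 0.0220

0.0297


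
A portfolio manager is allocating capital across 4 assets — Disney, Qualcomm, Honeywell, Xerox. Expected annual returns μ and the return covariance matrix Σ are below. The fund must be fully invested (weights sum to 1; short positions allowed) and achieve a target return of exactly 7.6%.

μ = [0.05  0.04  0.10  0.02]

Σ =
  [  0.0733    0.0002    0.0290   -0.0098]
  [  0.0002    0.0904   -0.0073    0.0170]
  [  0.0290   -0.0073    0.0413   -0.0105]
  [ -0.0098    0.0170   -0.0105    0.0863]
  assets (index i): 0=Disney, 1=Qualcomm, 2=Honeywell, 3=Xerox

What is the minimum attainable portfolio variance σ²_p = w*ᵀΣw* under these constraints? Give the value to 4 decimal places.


0.0200

g=Σ⁻¹μ = [-0.4230  0.6008  2.9318  0.4221]
h=Σ⁻¹𝟙 = [5.1605  10.6508  25.8327  13.2185]
a=μᵀg=0.304507  b=𝟙ᵀg=3.531696  c=𝟙ᵀh=54.862439  D=ac−b²=4.233104
λ₁=(c·0.076−b)/D = (54.862439·0.076−3.531696)/4.233104 = 0.150681
λ₂=(a−b·0.076)/D = (0.304507−3.531696·0.076)/4.233104 = 0.008528
w* = 0.150681·g + 0.008528·h:
  w_0 = 0.150681·-0.4230 + 0.008528·5.1605 = -0.0197  (Disney)
  w_1 = 0.150681·0.6008 + 0.008528·10.6508 = 0.1814  (Qualcomm)
  w_2 = 0.150681·2.9318 + 0.008528·25.8327 = 0.6621  (Honeywell)
  w_3 = 0.150681·0.4221 + 0.008528·13.2185 = 0.1763  (Xerox)
Σw_i=1.0000  μᵀw=0.0760
σ²=wᵀΣw=λ₁·μ_p+λ₂ = 0.150681·0.076 + 0.008528 = 0.019979 ≈ 0.0200


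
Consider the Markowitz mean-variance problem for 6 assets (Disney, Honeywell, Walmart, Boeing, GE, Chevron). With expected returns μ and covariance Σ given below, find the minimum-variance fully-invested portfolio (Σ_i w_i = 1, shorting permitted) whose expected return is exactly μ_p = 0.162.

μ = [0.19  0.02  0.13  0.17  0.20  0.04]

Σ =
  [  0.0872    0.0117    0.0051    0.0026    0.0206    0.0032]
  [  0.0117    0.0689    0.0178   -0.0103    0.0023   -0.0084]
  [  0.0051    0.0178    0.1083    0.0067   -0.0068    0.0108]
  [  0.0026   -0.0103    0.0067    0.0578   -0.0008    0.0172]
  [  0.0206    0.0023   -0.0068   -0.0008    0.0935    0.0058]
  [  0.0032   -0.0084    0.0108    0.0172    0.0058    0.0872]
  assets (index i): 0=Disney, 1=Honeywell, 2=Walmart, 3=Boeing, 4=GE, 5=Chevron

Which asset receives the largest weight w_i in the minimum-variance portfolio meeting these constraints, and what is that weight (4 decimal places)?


Boeing (0.3658)

p=Σ⁻¹μ = [1.5825  0.0551  1.1006  2.9072  1.9207  -0.4316]
q=Σ⁻¹𝟙 = [6.1878  15.3557  5.1241  16.8599  8.9647  8.1635]
a=μᵀp=1.305968  b=𝟙ᵀp=7.134589  c=𝟙ᵀq=60.655695  D=ac−b²=28.312056
λ₁=(c·0.162−b)/D = (60.655695·0.162−7.134589)/28.312056 = 0.095070
λ₂=(a−b·0.162)/D = (1.305968−7.134589·0.162)/28.312056 = 0.005304
w* = 0.095070·p + 0.005304·q:
  w_0 = 0.095070·1.5825 + 0.005304·6.1878 = 0.1833  (Disney)
  w_1 = 0.095070·0.0551 + 0.005304·15.3557 = 0.0867  (Honeywell)
  w_2 = 0.095070·1.1006 + 0.005304·5.1241 = 0.1318  (Walmart)
  w_3 = 0.095070·2.9072 + 0.005304·16.8599 = 0.3658  (Boeing)
  w_4 = 0.095070·1.9207 + 0.005304·8.9647 = 0.2301  (GE)
  w_5 = 0.095070·-0.4316 + 0.005304·8.1635 = 0.0023  (Chevron)
Σw_i=1.0000  μᵀw=0.1620
σ²=wᵀΣw=λ₁·μ_p+λ₂ = 0.095070·0.162 + 0.005304 = 0.020705 ≈ 0.0207


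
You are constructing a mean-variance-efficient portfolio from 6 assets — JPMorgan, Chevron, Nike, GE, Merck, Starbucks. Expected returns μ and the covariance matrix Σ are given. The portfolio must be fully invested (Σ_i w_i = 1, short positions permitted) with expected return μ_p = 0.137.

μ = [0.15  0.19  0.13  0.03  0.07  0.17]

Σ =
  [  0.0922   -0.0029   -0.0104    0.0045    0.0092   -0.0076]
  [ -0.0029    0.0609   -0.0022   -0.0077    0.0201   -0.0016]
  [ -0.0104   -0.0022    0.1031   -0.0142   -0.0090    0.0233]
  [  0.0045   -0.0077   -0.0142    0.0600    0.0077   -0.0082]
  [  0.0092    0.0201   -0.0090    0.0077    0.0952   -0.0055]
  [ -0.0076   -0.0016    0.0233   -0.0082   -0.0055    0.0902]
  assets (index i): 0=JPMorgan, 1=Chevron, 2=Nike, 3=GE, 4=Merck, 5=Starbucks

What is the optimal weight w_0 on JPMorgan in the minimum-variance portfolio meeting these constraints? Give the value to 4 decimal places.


g=Σ⁻¹μ = [1.9799  3.5101  1.2887  1.3767  -0.0768  1.9014]
h=Σ⁻¹𝟙 = [12.1562  18.7279  12.1944  21.9359  5.4251  11.6179]
a=μᵀg=1.490583  b=𝟙ᵀg=9.979901  c=𝟙ᵀh=82.057584  D=ac−b²=22.715208
λ₁=(c·0.137−b)/D = (82.057584·0.137−9.979901)/22.715208 = 0.055557
λ₂=(a−b·0.137)/D = (1.490583−9.979901·0.137)/22.715208 = 0.005430
w* = 0.055557·g + 0.005430·h:
  w_0 = 0.055557·1.9799 + 0.005430·12.1562 = 0.1760  (JPMorgan)
  w_1 = 0.055557·3.5101 + 0.005430·18.7279 = 0.2967  (Chevron)
  w_2 = 0.055557·1.2887 + 0.005430·12.1944 = 0.1378  (Nike)
  w_3 = 0.055557·1.3767 + 0.005430·21.9359 = 0.1956  (GE)
  w_4 = 0.055557·-0.0768 + 0.005430·5.4251 = 0.0252  (Merck)
  w_5 = 0.055557·1.9014 + 0.005430·11.6179 = 0.1687  (Starbucks)
Σw_i=1.0000  μᵀw=0.1370
σ²=wᵀΣw=λ₁·μ_p+λ₂ = 0.055557·0.137 + 0.005430 = 0.013041 ≈ 0.0130

0.1760


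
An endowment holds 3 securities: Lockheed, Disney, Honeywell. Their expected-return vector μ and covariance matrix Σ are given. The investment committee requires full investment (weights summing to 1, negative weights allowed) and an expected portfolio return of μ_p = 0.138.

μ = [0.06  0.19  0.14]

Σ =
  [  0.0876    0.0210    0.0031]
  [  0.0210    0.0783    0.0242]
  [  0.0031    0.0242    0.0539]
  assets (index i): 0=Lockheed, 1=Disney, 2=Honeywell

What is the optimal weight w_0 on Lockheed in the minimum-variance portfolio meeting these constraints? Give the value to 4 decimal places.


0.2103

u=Σ⁻¹μ = [0.1833  1.8321  1.7643]
v=Σ⁻¹𝟙 = [9.5725  5.3878  15.5833]
a=μᵀu=0.606100  b=𝟙ᵀu=3.779689  c=𝟙ᵀv=30.543564  D=ac−b²=4.226396
λ₁=(c·0.138−b)/D = (30.543564·0.138−3.779689)/4.226396 = 0.103001
λ₂=(a−b·0.138)/D = (0.606100−3.779689·0.138)/4.226396 = 0.019994
w* = 0.103001·u + 0.019994·v:
  w_0 = 0.103001·0.1833 + 0.019994·9.5725 = 0.2103  (Lockheed)
  w_1 = 0.103001·1.8321 + 0.019994·5.3878 = 0.2964  (Disney)
  w_2 = 0.103001·1.7643 + 0.019994·15.5833 = 0.4933  (Honeywell)
Σw_i=1.0000  μᵀw=0.1380
σ²=wᵀΣw=λ₁·μ_p+λ₂ = 0.103001·0.138 + 0.019994 = 0.034208 ≈ 0.0342


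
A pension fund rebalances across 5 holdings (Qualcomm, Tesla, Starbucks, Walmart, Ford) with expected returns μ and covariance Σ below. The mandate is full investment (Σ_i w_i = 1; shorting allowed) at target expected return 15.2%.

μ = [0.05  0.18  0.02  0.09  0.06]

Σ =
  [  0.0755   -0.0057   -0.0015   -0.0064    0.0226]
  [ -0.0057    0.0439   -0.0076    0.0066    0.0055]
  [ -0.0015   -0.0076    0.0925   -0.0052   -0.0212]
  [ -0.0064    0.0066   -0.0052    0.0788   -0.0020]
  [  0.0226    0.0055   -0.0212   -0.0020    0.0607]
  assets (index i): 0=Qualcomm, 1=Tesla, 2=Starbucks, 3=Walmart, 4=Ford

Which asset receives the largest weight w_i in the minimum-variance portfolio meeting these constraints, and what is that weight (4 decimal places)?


p=Σ⁻¹μ = [0.8966  4.1351  0.7546  0.9330  0.5742]
q=Σ⁻¹𝟙 = [11.4911  23.2182  17.4606  13.2532  16.6272]
a=μᵀp=0.922657  b=𝟙ᵀp=7.293469  c=𝟙ᵀq=82.050400  D=ac−b²=22.509692
λ₁=(c·0.152−b)/D = (82.050400·0.152−7.293469)/22.509692 = 0.230043
λ₂=(a−b·0.152)/D = (0.922657−7.293469·0.152)/22.509692 = -0.008261
w* = 0.230043·p + -0.008261·q:
  w_0 = 0.230043·0.8966 + -0.008261·11.4911 = 0.1113  (Qualcomm)
  w_1 = 0.230043·4.1351 + -0.008261·23.2182 = 0.7594  (Tesla)
  w_2 = 0.230043·0.7546 + -0.008261·17.4606 = 0.0293  (Starbucks)
  w_3 = 0.230043·0.9330 + -0.008261·13.2532 = 0.1051  (Walmart)
  w_4 = 0.230043·0.5742 + -0.008261·16.6272 = -0.0053  (Ford)
Σw_i=1.0000  μᵀw=0.1520
σ²=wᵀΣw=λ₁·μ_p+λ₂ = 0.230043·0.152 + -0.008261 = 0.026706 ≈ 0.0267

Tesla (0.7594)


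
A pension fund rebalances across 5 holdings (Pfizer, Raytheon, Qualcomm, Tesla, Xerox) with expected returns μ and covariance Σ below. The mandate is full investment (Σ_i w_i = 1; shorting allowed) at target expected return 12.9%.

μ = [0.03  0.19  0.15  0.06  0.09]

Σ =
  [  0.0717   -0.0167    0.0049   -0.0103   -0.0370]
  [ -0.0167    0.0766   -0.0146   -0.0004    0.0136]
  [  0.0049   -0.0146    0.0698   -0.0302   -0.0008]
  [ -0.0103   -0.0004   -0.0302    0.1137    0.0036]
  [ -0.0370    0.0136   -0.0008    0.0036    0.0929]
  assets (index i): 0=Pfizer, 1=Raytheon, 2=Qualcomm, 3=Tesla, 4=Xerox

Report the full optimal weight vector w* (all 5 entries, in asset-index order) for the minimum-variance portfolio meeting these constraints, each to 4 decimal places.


g=Σ⁻¹μ = [1.7839  3.3215  3.4112  1.5703  1.1615]
h=Σ⁻¹𝟙 = [29.4236  20.8374  24.3678  17.4056  18.9679]
a=μᵀg=1.395041  b=𝟙ᵀg=11.248437  c=𝟙ᵀh=111.002389  D=ac−b²=28.325520
λ₁=(c·0.129−b)/D = (111.002389·0.129−11.248437)/28.325520 = 0.108414
λ₂=(a−b·0.129)/D = (1.395041−11.248437·0.129)/28.325520 = -0.001977
w* = 0.108414·g + -0.001977·h:
  w_0 = 0.108414·1.7839 + -0.001977·29.4236 = 0.1352  (Pfizer)
  w_1 = 0.108414·3.3215 + -0.001977·20.8374 = 0.3189  (Raytheon)
  w_2 = 0.108414·3.4112 + -0.001977·24.3678 = 0.3216  (Qualcomm)
  w_3 = 0.108414·1.5703 + -0.001977·17.4056 = 0.1358  (Tesla)
  w_4 = 0.108414·1.1615 + -0.001977·18.9679 = 0.0884  (Xerox)
Σw_i=1.0000  μᵀw=0.1290
σ²=wᵀΣw=λ₁·μ_p+λ₂ = 0.108414·0.129 + -0.001977 = 0.012008 ≈ 0.0120

0.1352  0.3189  0.3216  0.1358  0.0884


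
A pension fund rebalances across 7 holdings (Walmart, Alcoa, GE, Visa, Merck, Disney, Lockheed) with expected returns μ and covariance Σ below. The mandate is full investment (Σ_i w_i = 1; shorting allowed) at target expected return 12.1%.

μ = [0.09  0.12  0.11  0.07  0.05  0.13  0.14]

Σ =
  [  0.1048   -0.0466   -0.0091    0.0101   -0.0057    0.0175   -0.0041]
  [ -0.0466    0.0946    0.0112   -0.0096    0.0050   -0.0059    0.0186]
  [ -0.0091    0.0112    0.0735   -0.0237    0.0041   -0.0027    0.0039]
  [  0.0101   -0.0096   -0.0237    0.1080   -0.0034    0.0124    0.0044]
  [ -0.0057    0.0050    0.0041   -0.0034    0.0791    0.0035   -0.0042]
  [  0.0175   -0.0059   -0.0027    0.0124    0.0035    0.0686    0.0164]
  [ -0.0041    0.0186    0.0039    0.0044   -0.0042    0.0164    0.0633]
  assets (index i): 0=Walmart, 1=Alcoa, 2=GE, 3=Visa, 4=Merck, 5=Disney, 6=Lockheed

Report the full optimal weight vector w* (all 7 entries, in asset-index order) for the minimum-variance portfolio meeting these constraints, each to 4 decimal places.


g=Σ⁻¹μ = [1.5643  1.6999  1.6378  0.8381  0.6093  1.1928  1.3857]
h=Σ⁻¹𝟙 = [16.7899  16.0939  16.1173  11.8385  12.6782  7.3052  9.2889]
a=μᵀg=0.963136  b=𝟙ᵀg=8.927997  c=𝟙ᵀh=90.111974  D=ac−b²=7.080992
λ₁=(c·0.121−b)/D = (90.111974·0.121−8.927997)/7.080992 = 0.278994
λ₂=(a−b·0.121)/D = (0.963136−8.927997·0.121)/7.080992 = -0.016544
w* = 0.278994·g + -0.016544·h:
  w_0 = 0.278994·1.5643 + -0.016544·16.7899 = 0.1586  (Walmart)
  w_1 = 0.278994·1.6999 + -0.016544·16.0939 = 0.2080  (Alcoa)
  w_2 = 0.278994·1.6378 + -0.016544·16.1173 = 0.1903  (GE)
  w_3 = 0.278994·0.8381 + -0.016544·11.8385 = 0.0380  (Visa)
  w_4 = 0.278994·0.6093 + -0.016544·12.6782 = -0.0398  (Merck)
  w_5 = 0.278994·1.1928 + -0.016544·7.3052 = 0.2119  (Disney)
  w_6 = 0.278994·1.3857 + -0.016544·9.2889 = 0.2329  (Lockheed)
Σw_i=1.0000  μᵀw=0.1210
σ²=wᵀΣw=λ₁·μ_p+λ₂ = 0.278994·0.121 + -0.016544 = 0.017214 ≈ 0.0172

0.1586  0.2080  0.1903  0.0380  -0.0398  0.2119  0.2329


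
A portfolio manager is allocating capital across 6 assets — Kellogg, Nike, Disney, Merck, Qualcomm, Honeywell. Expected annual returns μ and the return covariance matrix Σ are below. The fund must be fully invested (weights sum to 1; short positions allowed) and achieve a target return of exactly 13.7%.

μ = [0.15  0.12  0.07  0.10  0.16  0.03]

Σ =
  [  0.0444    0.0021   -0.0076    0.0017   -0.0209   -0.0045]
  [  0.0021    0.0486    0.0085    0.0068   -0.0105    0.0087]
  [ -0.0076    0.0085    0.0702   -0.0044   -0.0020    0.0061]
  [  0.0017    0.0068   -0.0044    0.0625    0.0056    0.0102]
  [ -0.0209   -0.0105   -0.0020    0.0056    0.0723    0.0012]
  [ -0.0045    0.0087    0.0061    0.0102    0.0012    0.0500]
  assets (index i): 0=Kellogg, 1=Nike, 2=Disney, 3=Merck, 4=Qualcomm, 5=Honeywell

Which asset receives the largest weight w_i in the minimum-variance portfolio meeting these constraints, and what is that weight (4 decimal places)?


g=Σ⁻¹μ = [5.4278  2.7348  1.4110  0.8552  4.1492  0.1665]
h=Σ⁻¹𝟙 = [38.4232  17.7918  16.2144  9.1517  26.9985  15.8693]
a=μᵀg=1.995510  b=𝟙ᵀg=14.744510  c=𝟙ᵀh=124.448817  D=ac−b²=30.938230
λ₁=(c·0.137−b)/D = (124.448817·0.137−14.744510)/30.938230 = 0.074503
λ₂=(a−b·0.137)/D = (1.995510−14.744510·0.137)/30.938230 = -0.000792
w* = 0.074503·g + -0.000792·h:
  w_0 = 0.074503·5.4278 + -0.000792·38.4232 = 0.3740  (Kellogg)
  w_1 = 0.074503·2.7348 + -0.000792·17.7918 = 0.1897  (Nike)
  w_2 = 0.074503·1.4110 + -0.000792·16.2144 = 0.0923  (Disney)
  w_3 = 0.074503·0.8552 + -0.000792·9.1517 = 0.0565  (Merck)
  w_4 = 0.074503·4.1492 + -0.000792·26.9985 = 0.2878  (Qualcomm)
  w_5 = 0.074503·0.1665 + -0.000792·15.8693 = -0.0002  (Honeywell)
Σw_i=1.0000  μᵀw=0.1370
σ²=wᵀΣw=λ₁·μ_p+λ₂ = 0.074503·0.137 + -0.000792 = 0.009415 ≈ 0.0094

Kellogg (0.3740)


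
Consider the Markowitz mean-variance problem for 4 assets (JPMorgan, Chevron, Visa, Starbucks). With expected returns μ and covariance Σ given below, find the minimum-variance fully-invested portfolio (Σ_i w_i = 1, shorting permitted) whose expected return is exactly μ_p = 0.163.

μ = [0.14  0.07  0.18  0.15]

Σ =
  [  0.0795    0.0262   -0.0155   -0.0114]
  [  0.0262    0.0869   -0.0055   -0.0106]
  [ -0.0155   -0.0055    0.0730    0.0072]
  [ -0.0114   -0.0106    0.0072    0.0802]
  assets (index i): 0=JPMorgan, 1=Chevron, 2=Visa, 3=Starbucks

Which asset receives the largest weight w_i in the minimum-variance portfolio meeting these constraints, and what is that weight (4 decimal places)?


Visa (0.4280)

x=Σ⁻¹μ = [2.4384  0.4964  2.8207  2.0293]
y=Σ⁻¹𝟙 = [14.5190  9.9055  16.1079  14.3957]
a=μᵀx=1.188248  b=𝟙ᵀx=7.784823  c=𝟙ᵀy=54.928130  D=ac−b²=4.664747
λ₁=(c·0.163−b)/D = (54.928130·0.163−7.784823)/4.664747 = 0.250488
λ₂=(a−b·0.163)/D = (1.188248−7.784823·0.163)/4.664747 = -0.017295
w* = 0.250488·x + -0.017295·y:
  w_0 = 0.250488·2.4384 + -0.017295·14.5190 = 0.3597  (JPMorgan)
  w_1 = 0.250488·0.4964 + -0.017295·9.9055 = -0.0470  (Chevron)
  w_2 = 0.250488·2.8207 + -0.017295·16.1079 = 0.4280  (Visa)
  w_3 = 0.250488·2.0293 + -0.017295·14.3957 = 0.2593  (Starbucks)
Σw_i=1.0000  μᵀw=0.1630
σ²=wᵀΣw=λ₁·μ_p+λ₂ = 0.250488·0.163 + -0.017295 = 0.023534 ≈ 0.0235


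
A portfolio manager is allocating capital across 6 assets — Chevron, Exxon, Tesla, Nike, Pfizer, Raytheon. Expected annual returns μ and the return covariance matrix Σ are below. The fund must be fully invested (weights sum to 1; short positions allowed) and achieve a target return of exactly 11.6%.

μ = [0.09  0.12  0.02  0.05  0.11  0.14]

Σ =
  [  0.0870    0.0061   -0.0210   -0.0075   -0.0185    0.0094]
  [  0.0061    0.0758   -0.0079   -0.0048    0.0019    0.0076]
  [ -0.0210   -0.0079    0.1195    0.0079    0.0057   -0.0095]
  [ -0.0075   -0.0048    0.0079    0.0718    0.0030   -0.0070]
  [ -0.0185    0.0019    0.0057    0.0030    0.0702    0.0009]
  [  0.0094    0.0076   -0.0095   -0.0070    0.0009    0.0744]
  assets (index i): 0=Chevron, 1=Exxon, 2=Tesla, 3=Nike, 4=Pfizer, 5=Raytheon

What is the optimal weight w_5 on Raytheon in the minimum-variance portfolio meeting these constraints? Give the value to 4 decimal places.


0.3061

u=Σ⁻¹μ = [1.3313  1.3716  0.4787  0.9663  1.7787  1.7039]
v=Σ⁻¹𝟙 = [16.8770  12.3189  11.3271  15.8205  16.5995  12.7842]
a=μᵀu=0.776502  b=𝟙ᵀu=7.630502  c=𝟙ᵀv=85.727238  D=ac−b²=8.342815
λ₁=(c·0.116−b)/D = (85.727238·0.116−7.630502)/8.342815 = 0.277347
λ₂=(a−b·0.116)/D = (0.776502−7.630502·0.116)/8.342815 = -0.013022
w* = 0.277347·u + -0.013022·v:
  w_0 = 0.277347·1.3313 + -0.013022·16.8770 = 0.1495  (Chevron)
  w_1 = 0.277347·1.3716 + -0.013022·12.3189 = 0.2200  (Exxon)
  w_2 = 0.277347·0.4787 + -0.013022·11.3271 = -0.0147  (Tesla)
  w_3 = 0.277347·0.9663 + -0.013022·15.8205 = 0.0620  (Nike)
  w_4 = 0.277347·1.7787 + -0.013022·16.5995 = 0.2772  (Pfizer)
  w_5 = 0.277347·1.7039 + -0.013022·12.7842 = 0.3061  (Raytheon)
Σw_i=1.0000  μᵀw=0.1160
σ²=wᵀΣw=λ₁·μ_p+λ₂ = 0.277347·0.116 + -0.013022 = 0.019151 ≈ 0.0192


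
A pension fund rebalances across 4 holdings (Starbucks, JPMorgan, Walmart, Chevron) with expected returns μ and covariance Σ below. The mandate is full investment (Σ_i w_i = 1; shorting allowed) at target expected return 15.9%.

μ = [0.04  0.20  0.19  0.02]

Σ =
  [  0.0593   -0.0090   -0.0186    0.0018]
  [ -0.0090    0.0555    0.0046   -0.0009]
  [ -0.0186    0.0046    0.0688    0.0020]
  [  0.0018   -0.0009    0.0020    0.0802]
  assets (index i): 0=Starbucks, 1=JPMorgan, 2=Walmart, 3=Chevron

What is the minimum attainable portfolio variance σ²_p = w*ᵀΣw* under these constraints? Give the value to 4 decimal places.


p=Σ⁻¹μ = [2.2062  3.7066  3.1055  0.1640]
q=Σ⁻¹𝟙 = [25.8729  20.7608  19.8035  11.6273]
a=μᵀp=1.422893  b=𝟙ᵀp=9.182290  c=𝟙ᵀq=78.064491  D=ac−b²=26.762948
λ₁=(c·0.159−b)/D = (78.064491·0.159−9.182290)/26.762948 = 0.120688
λ₂=(a−b·0.159)/D = (1.422893−9.182290·0.159)/26.762948 = -0.001386
w* = 0.120688·p + -0.001386·q:
  w_0 = 0.120688·2.2062 + -0.001386·25.8729 = 0.2304  (Starbucks)
  w_1 = 0.120688·3.7066 + -0.001386·20.7608 = 0.4186  (JPMorgan)
  w_2 = 0.120688·3.1055 + -0.001386·19.8035 = 0.3473  (Walmart)
  w_3 = 0.120688·0.1640 + -0.001386·11.6273 = 0.0037  (Chevron)
Σw_i=1.0000  μᵀw=0.1590
σ²=wᵀΣw=λ₁·μ_p+λ₂ = 0.120688·0.159 + -0.001386 = 0.017803 ≈ 0.0178

0.0178


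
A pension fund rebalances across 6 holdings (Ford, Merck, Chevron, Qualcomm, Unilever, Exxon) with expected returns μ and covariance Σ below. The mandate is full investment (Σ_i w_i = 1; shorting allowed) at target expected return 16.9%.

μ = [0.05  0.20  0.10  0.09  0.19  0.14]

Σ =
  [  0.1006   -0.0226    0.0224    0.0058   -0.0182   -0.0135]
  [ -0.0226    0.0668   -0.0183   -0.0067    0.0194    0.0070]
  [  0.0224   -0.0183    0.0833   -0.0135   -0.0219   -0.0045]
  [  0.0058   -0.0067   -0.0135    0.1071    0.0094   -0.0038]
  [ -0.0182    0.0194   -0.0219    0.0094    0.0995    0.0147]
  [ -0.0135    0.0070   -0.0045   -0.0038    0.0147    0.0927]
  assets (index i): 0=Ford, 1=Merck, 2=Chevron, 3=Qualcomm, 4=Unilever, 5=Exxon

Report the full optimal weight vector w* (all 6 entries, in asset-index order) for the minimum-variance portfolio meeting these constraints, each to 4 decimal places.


p=Σ⁻¹μ = [1.1722  3.5419  2.3613  1.1984  1.6454  1.3163]
q=Σ⁻¹𝟙 = [13.2729  21.7273  18.2189  11.8267  9.5183  10.9396]
a=μᵀp=1.607876  b=𝟙ᵀp=11.235413  c=𝟙ᵀq=85.503706  D=ac−b²=11.244841
λ₁=(c·0.169−b)/D = (85.503706·0.169−11.235413)/11.244841 = 0.285883
λ₂=(a−b·0.169)/D = (1.607876−11.235413·0.169)/11.244841 = -0.025870
w* = 0.285883·p + -0.025870·q:
  w_0 = 0.285883·1.1722 + -0.025870·13.2729 = -0.0083  (Ford)
  w_1 = 0.285883·3.5419 + -0.025870·21.7273 = 0.4505  (Merck)
  w_2 = 0.285883·2.3613 + -0.025870·18.2189 = 0.2037  (Chevron)
  w_3 = 0.285883·1.1984 + -0.025870·11.8267 = 0.0366  (Qualcomm)
  w_4 = 0.285883·1.6454 + -0.025870·9.5183 = 0.2242  (Unilever)
  w_5 = 0.285883·1.3163 + -0.025870·10.9396 = 0.0933  (Exxon)
Σw_i=1.0000  μᵀw=0.1690
σ²=wᵀΣw=λ₁·μ_p+λ₂ = 0.285883·0.169 + -0.025870 = 0.022444 ≈ 0.0224

-0.0083  0.4505  0.2037  0.0366  0.2242  0.0933


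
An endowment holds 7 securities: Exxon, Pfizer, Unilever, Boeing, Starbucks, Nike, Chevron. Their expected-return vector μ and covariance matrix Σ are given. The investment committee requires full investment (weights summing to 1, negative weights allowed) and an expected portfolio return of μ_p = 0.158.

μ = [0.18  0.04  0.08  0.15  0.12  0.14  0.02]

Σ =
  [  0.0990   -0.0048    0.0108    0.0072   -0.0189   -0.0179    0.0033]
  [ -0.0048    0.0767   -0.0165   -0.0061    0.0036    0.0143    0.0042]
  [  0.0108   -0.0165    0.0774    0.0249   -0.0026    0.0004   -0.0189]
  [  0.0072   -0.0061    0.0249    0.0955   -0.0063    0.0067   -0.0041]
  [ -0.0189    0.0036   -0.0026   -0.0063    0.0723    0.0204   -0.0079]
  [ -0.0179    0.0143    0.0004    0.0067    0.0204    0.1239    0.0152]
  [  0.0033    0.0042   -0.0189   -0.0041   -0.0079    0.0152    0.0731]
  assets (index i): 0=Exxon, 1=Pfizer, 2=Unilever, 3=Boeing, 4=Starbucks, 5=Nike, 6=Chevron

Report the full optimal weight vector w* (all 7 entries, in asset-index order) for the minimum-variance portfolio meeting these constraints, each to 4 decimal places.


0.3710  0.0057  -0.0119  0.2239  0.2981  0.1695  -0.0562

u=Σ⁻¹μ = [2.2442  0.6032  0.5695  1.3872  2.1470  0.9043  0.4067]
v=Σ⁻¹𝟙 = [11.7530  15.8341  17.2927  7.9988  18.9117  2.0354  18.7798]
a=μᵀu=1.074107  b=𝟙ᵀu=8.262094  c=𝟙ᵀv=92.605475  D=ac−b²=31.206002
λ₁=(c·0.158−b)/D = (92.605475·0.158−8.262094)/31.206002 = 0.204114
λ₂=(a−b·0.158)/D = (1.074107−8.262094·0.158)/31.206002 = -0.007412
w* = 0.204114·u + -0.007412·v:
  w_0 = 0.204114·2.2442 + -0.007412·11.7530 = 0.3710  (Exxon)
  w_1 = 0.204114·0.6032 + -0.007412·15.8341 = 0.0057  (Pfizer)
  w_2 = 0.204114·0.5695 + -0.007412·17.2927 = -0.0119  (Unilever)
  w_3 = 0.204114·1.3872 + -0.007412·7.9988 = 0.2239  (Boeing)
  w_4 = 0.204114·2.1470 + -0.007412·18.9117 = 0.2981  (Starbucks)
  w_5 = 0.204114·0.9043 + -0.007412·2.0354 = 0.1695  (Nike)
  w_6 = 0.204114·0.4067 + -0.007412·18.7798 = -0.0562  (Chevron)
Σw_i=1.0000  μᵀw=0.1580
σ²=wᵀΣw=λ₁·μ_p+λ₂ = 0.204114·0.158 + -0.007412 = 0.024838 ≈ 0.0248


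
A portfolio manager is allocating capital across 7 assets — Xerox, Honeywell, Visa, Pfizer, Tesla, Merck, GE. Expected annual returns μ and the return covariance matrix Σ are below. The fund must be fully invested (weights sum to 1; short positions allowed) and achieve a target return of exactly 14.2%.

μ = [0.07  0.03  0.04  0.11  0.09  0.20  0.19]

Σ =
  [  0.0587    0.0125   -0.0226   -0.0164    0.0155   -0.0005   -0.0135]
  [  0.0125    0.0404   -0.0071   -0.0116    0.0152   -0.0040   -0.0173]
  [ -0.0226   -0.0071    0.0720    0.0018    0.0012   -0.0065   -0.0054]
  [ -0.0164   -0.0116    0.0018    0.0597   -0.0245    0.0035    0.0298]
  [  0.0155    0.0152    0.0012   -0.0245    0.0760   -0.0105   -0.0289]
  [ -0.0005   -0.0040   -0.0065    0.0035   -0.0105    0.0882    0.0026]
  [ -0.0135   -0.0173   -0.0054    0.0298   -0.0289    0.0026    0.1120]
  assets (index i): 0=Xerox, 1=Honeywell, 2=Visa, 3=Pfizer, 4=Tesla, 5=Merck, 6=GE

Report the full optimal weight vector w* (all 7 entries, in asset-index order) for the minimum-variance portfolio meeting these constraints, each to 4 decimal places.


0.1074  -0.0235  0.0448  0.1481  0.2308  0.2770  0.2155

g=Σ⁻¹μ = [2.0861  1.3448  1.6391  2.3868  2.4134  2.5900  2.1622]
h=Σ⁻¹𝟙 = [27.7996  30.2504  27.1032  28.4592  18.0123  15.4383  14.9760]
a=μᵀg=1.660504  b=𝟙ᵀg=14.622333  c=𝟙ᵀh=162.038969  D=ac−b²=55.253777
λ₁=(c·0.142−b)/D = (162.038969·0.142−14.622333)/55.253777 = 0.151794
λ₂=(a−b·0.142)/D = (1.660504−14.622333·0.142)/55.253777 = -0.007526
w* = 0.151794·g + -0.007526·h:
  w_0 = 0.151794·2.0861 + -0.007526·27.7996 = 0.1074  (Xerox)
  w_1 = 0.151794·1.3448 + -0.007526·30.2504 = -0.0235  (Honeywell)
  w_2 = 0.151794·1.6391 + -0.007526·27.1032 = 0.0448  (Visa)
  w_3 = 0.151794·2.3868 + -0.007526·28.4592 = 0.1481  (Pfizer)
  w_4 = 0.151794·2.4134 + -0.007526·18.0123 = 0.2308  (Tesla)
  w_5 = 0.151794·2.5900 + -0.007526·15.4383 = 0.2770  (Merck)
  w_6 = 0.151794·2.1622 + -0.007526·14.9760 = 0.2155  (GE)
Σw_i=1.0000  μᵀw=0.1420
σ²=wᵀΣw=λ₁·μ_p+λ₂ = 0.151794·0.142 + -0.007526 = 0.014028 ≈ 0.0140


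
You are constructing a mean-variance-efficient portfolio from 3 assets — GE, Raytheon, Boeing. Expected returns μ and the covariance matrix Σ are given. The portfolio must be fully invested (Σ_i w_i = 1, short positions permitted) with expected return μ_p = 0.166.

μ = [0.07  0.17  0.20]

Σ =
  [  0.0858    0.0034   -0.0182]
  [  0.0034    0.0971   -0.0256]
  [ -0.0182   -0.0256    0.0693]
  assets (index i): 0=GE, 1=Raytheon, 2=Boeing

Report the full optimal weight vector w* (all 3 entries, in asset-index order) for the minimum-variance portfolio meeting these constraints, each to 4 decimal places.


0.1876  0.3206  0.4918

x=Σ⁻¹μ = [1.6290  2.8444  4.3646]
y=Σ⁻¹𝟙 = [16.2503  16.2410  24.6973]
a=μᵀx=1.470493  b=𝟙ᵀx=8.837950  c=𝟙ᵀy=57.188564  D=ac−b²=5.986042
λ₁=(c·0.166−b)/D = (57.188564·0.166−8.837950)/5.986042 = 0.109480
λ₂=(a−b·0.166)/D = (1.470493−8.837950·0.166)/5.986042 = 0.000567
w* = 0.109480·x + 0.000567·y:
  w_0 = 0.109480·1.6290 + 0.000567·16.2503 = 0.1876  (GE)
  w_1 = 0.109480·2.8444 + 0.000567·16.2410 = 0.3206  (Raytheon)
  w_2 = 0.109480·4.3646 + 0.000567·24.6973 = 0.4918  (Boeing)
Σw_i=1.0000  μᵀw=0.1660
σ²=wᵀΣw=λ₁·μ_p+λ₂ = 0.109480·0.166 + 0.000567 = 0.018741 ≈ 0.0187


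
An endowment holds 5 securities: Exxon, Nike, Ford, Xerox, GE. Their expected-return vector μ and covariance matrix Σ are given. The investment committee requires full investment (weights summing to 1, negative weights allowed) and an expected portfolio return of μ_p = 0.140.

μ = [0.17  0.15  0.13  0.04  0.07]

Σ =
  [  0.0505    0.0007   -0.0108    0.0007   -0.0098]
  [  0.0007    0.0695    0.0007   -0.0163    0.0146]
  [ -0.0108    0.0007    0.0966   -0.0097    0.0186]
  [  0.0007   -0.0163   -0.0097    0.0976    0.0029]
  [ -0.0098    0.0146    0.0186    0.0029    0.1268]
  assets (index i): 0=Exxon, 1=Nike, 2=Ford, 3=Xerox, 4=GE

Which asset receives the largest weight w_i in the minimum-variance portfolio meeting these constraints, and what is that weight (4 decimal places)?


u=Σ⁻¹μ = [3.7622  2.2572  1.7855  0.9284  0.2998]
v=Σ⁻¹𝟙 = [23.2836  16.1115  13.1605  13.9118  5.5822]
a=μᵀu=1.268385  b=𝟙ᵀu=9.033025  c=𝟙ᵀv=72.049536  D=ac−b²=9.791024
λ₁=(c·0.140−b)/D = (72.049536·0.140−9.033025)/9.791024 = 0.107640
λ₂=(a−b·0.140)/D = (1.268385−9.033025·0.140)/9.791024 = 0.000384
w* = 0.107640·u + 0.000384·v:
  w_0 = 0.107640·3.7622 + 0.000384·23.2836 = 0.4139  (Exxon)
  w_1 = 0.107640·2.2572 + 0.000384·16.1115 = 0.2492  (Nike)
  w_2 = 0.107640·1.7855 + 0.000384·13.1605 = 0.1973  (Ford)
  w_3 = 0.107640·0.9284 + 0.000384·13.9118 = 0.1053  (Xerox)
  w_4 = 0.107640·0.2998 + 0.000384·5.5822 = 0.0344  (GE)
Σw_i=1.0000  μᵀw=0.1400
σ²=wᵀΣw=λ₁·μ_p+λ₂ = 0.107640·0.140 + 0.000384 = 0.015454 ≈ 0.0155

Exxon (0.4139)
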